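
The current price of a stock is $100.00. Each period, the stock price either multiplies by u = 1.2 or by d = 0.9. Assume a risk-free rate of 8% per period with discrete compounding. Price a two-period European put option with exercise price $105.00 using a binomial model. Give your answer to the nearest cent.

$3.29

Risk-neutral probability p = (1 + 0.08 − 0.9)/(1.2 − 0.9) = 0.1800/0.3000 = 0.6000
Terminal stock prices: S_uu = 144, S_ud = 108, S_dd = 81
Terminal payoffs (K − S): max(-39, 0) = 0, max(-3, 0) = 0, max(24, 0) = 24
Node u (S = 120): V_u = 1/1.08·[0.6000·0.0000 + 0.4000·0.0000] = 0.0000
Node d (S = 90): V_d = 1/1.08·[0.6000·0.0000 + 0.4000·24.0000] = 8.8889
Node 0 (S = 100): V_0 = 1/1.08·[0.6000·0.0000 + 0.4000·8.8889] = 3.2922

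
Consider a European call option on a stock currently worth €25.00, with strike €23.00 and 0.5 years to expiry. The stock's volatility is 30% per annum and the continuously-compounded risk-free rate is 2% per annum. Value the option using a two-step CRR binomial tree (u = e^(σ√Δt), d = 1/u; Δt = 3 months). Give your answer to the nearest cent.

CRR parameters: u = e^(σ√Δt) = e^(0.3·√0.25) = 1.1618, d = 1/u = 0.8607
Per-period rate: rΔt = 0.02·0.25 = 0.005, so R = e^0.005 = 1.0050
Risk-neutral probability p = (e^0.005 − 0.8607)/(1.1618 − 0.8607) = 0.1443/0.3011 = 0.4792
Terminal stock prices: S_uu = 33.75, S_ud = 25, S_dd = 18.52
Terminal payoffs (S − K): max(10.75, 0) = 10.75, max(2, 0) = 2, max(-4.48, 0) = 0
Node u (S = 29.05): V_u = e^(−0.005)·[0.4792·10.7465 + 0.5208·2.0000] = 6.1606
Node d (S = 21.52): V_d = e^(−0.005)·[0.4792·2.0000 + 0.5208·0.0000] = 0.9537
Node 0 (S = 25): V_0 = e^(−0.005)·[0.4792·6.1606 + 0.5208·0.9537] = 3.4317

€3.43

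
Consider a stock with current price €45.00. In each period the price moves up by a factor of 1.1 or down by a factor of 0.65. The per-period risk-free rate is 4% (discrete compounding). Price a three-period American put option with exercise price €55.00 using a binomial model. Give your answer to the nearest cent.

€10.00

Risk-neutral probability p = (1 + 0.04 − 0.65)/(1.1 − 0.65) = 0.3900/0.4500 = 0.8667
Terminal stock prices: S_uuu = 59.9, S_uud = 35.39, S_udd = 20.91, S_ddd = 12.36
Terminal payoffs (K − S): max(-4.895, 0) = 0, max(19.61, 0) = 19.61, max(34.09, 0) = 34.09, max(42.64, 0) = 42.64
Node uu (S = 54.45): continuation = 1/1.04·[0.8667·0.0000 + 0.1333·19.6075] = 2.5138; exercise value = 0.5500 ≤ continuation, so V_uu = 2.5138
Node ud (S = 32.18): continuation = 1/1.04·[0.8667·19.6075 + 0.1333·34.0862] = 20.7096; exercise value = 22.8250 > continuation, so V_ud = 22.8250 (exercise)
Node dd (S = 19.01): continuation = 1/1.04·[0.8667·34.0862 + 0.1333·42.6419] = 33.8721; exercise value = 35.9875 > continuation, so V_dd = 35.9875 (exercise)
Node u (S = 49.5): continuation = 1/1.04·[0.8667·2.5138 + 0.1333·22.8250] = 5.0211; exercise value = 5.5000 > continuation, so V_u = 5.5000 (exercise)
Node d (S = 29.25): continuation = 1/1.04·[0.8667·22.8250 + 0.1333·35.9875] = 23.6346; exercise value = 25.7500 > continuation, so V_d = 25.7500 (exercise)
Node 0 (S = 45): continuation = 1/1.04·[0.8667·5.5000 + 0.1333·25.7500] = 7.8846; exercise value = 10.0000 > continuation, so V_0 = 10.0000 (exercise)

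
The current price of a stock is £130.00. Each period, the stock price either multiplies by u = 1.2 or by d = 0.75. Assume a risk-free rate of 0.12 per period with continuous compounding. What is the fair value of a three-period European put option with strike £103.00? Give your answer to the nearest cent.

£0.84

Risk-neutral probability p = (e^0.12 − 0.75)/(1.2 − 0.75) = 0.3775/0.4500 = 0.8389
Terminal stock prices: S_uuu = 224.6, S_uud = 140.4, S_udd = 87.75, S_ddd = 54.84
Terminal payoffs (K − S): max(-121.6, 0) = 0, max(-37.4, 0) = 0, max(15.25, 0) = 15.25, max(48.16, 0) = 48.16
Node uu (S = 187.2): V_uu = e^(−0.12)·[0.8389·0.0000 + 0.1611·0.0000] = 0.0000
Node ud (S = 117): V_ud = e^(−0.12)·[0.8389·0.0000 + 0.1611·15.2500] = 2.1792
Node dd (S = 73.12): V_dd = e^(−0.12)·[0.8389·15.2500 + 0.1611·48.1562] = 18.2278
Node u (S = 156): V_u = e^(−0.12)·[0.8389·0.0000 + 0.1611·2.1792] = 0.3114
Node d (S = 97.5): V_d = e^(−0.12)·[0.8389·2.1792 + 0.1611·18.2278] = 4.2261
Node 0 (S = 130): V_0 = e^(−0.12)·[0.8389·0.3114 + 0.1611·4.2261] = 0.8356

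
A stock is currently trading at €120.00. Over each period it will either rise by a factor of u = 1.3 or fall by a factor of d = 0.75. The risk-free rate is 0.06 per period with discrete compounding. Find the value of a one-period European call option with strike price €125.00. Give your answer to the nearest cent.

€16.48

Risk-neutral probability p = (1 + 0.06 − 0.75)/(1.3 − 0.75) = 0.3100/0.5500 = 0.5636
Terminal stock prices: S_u = 156, S_d = 90
Terminal payoffs (S − K): max(31, 0) = 31, max(-35, 0) = 0
Node 0 (S = 120): V_0 = 1/1.06·[0.5636·31.0000 + 0.4364·0.0000] = 16.4837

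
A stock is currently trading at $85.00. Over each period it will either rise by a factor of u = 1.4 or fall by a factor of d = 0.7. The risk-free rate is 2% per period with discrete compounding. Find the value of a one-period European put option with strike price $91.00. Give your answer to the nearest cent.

Risk-neutral probability p = (1 + 0.02 − 0.7)/(1.4 − 0.7) = 0.3200/0.7000 = 0.4571
Terminal stock prices: S_u = 119, S_d = 59.5
Terminal payoffs (K − S): max(-28, 0) = 0, max(31.5, 0) = 31.5
Node 0 (S = 85): V_0 = 1/1.02·[0.4571·0.0000 + 0.5429·31.5000] = 16.7647

$16.76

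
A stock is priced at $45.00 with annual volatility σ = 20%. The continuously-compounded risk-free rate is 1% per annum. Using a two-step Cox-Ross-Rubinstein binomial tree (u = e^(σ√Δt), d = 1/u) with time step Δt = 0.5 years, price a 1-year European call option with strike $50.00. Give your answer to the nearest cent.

$2.24

CRR parameters: u = e^(σ√Δt) = e^(0.2·√0.5) = 1.1519, d = 1/u = 0.8681
Per-period rate: rΔt = 0.01·0.5 = 0.005, so R = e^0.005 = 1.0050
Risk-neutral probability p = (e^0.005 − 0.8681)/(1.1519 − 0.8681) = 0.1369/0.2838 = 0.4824
Terminal stock prices: S_uu = 59.71, S_ud = 45, S_dd = 33.91
Terminal payoffs (S − K): max(9.71, 0) = 9.71, max(-5, 0) = 0, max(-16.09, 0) = 0
Node u (S = 51.84): V_u = e^(−0.005)·[0.4824·9.7103 + 0.5176·0.0000] = 4.6606
Node d (S = 39.07): V_d = e^(−0.005)·[0.4824·0.0000 + 0.5176·0.0000] = 0.0000
Node 0 (S = 45): V_0 = e^(−0.005)·[0.4824·4.6606 + 0.5176·0.0000] = 2.2369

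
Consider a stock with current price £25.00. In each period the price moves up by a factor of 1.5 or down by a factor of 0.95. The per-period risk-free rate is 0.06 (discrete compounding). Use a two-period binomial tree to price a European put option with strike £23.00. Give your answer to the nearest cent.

£0.25

Risk-neutral probability p = (1 + 0.06 − 0.95)/(1.5 − 0.95) = 0.1100/0.5500 = 0.2000
Terminal stock prices: S_uu = 56.25, S_ud = 35.62, S_dd = 22.56
Terminal payoffs (K − S): max(-33.25, 0) = 0, max(-12.62, 0) = 0, max(0.4375, 0) = 0.4375
Node u (S = 37.5): V_u = 1/1.06·[0.2000·0.0000 + 0.8000·0.0000] = 0.0000
Node d (S = 23.75): V_d = 1/1.06·[0.2000·0.0000 + 0.8000·0.4375] = 0.3302
Node 0 (S = 25): V_0 = 1/1.06·[0.2000·0.0000 + 0.8000·0.3302] = 0.2492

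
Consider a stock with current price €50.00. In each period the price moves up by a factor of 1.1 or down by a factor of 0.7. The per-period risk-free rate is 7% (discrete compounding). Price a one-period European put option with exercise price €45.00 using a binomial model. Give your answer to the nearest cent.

Risk-neutral probability p = (1 + 0.07 − 0.7)/(1.1 − 0.7) = 0.3700/0.4000 = 0.9250
Terminal stock prices: S_u = 55, S_d = 35
Terminal payoffs (K − S): max(-10, 0) = 0, max(10, 0) = 10
Node 0 (S = 50): V_0 = 1/1.07·[0.9250·0.0000 + 0.0750·10.0000] = 0.7009

€0.70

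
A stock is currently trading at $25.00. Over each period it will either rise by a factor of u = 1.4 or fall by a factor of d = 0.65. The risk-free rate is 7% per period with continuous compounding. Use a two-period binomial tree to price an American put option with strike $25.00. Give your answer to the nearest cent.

$4.04

Risk-neutral probability p = (e^0.07 − 0.65)/(1.4 − 0.65) = 0.4225/0.7500 = 0.5633
Terminal stock prices: S_uu = 49, S_ud = 22.75, S_dd = 10.56
Terminal payoffs (K − S): max(-24, 0) = 0, max(2.25, 0) = 2.25, max(14.44, 0) = 14.44
Node u (S = 35): continuation = e^(−0.07)·[0.5633·0.0000 + 0.4367·2.2500] = 0.9161; exercise value = 0.0000 ≤ continuation, so V_u = 0.9161
Node d (S = 16.25): continuation = e^(−0.07)·[0.5633·2.2500 + 0.4367·14.4375] = 7.0598; exercise value = 8.7500 > continuation, so V_d = 8.7500 (exercise)
Node 0 (S = 25): continuation = e^(−0.07)·[0.5633·0.9161 + 0.4367·8.7500] = 4.0436; exercise value = 0.0000 ≤ continuation, so V_0 = 4.0436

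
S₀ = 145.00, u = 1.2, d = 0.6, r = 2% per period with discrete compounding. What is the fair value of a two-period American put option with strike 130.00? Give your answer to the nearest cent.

Risk-neutral probability p = (1 + 0.02 − 0.6)/(1.2 − 0.6) = 0.4200/0.6000 = 0.7000
Terminal stock prices: S_uu = 208.8, S_ud = 104.4, S_dd = 52.2
Terminal payoffs (K − S): max(-78.8, 0) = 0, max(25.6, 0) = 25.6, max(77.8, 0) = 77.8
Node u (S = 174): continuation = 1/1.02·[0.7000·0.0000 + 0.3000·25.6000] = 7.5294; exercise value = 0.0000 ≤ continuation, so V_u = 7.5294
Node d (S = 87): continuation = 1/1.02·[0.7000·25.6000 + 0.3000·77.8000] = 40.4510; exercise value = 43.0000 > continuation, so V_d = 43.0000 (exercise)
Node 0 (S = 145): continuation = 1/1.02·[0.7000·7.5294 + 0.3000·43.0000] = 17.8143; exercise value = 0.0000 ≤ continuation, so V_0 = 17.8143

17.81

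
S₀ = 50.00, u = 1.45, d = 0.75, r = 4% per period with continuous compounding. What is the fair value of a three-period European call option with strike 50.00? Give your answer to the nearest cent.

Risk-neutral probability p = (e^0.04 − 0.75)/(1.45 − 0.75) = 0.2908/0.7000 = 0.4154
Terminal stock prices: S_uuu = 152.4, S_uud = 78.84, S_udd = 40.78, S_ddd = 21.09
Terminal payoffs (S − K): max(102.4, 0) = 102.4, max(28.84, 0) = 28.84, max(-9.219, 0) = 0, max(-28.91, 0) = 0
Node uu (S = 105.1): V_uu = e^(−0.04)·[0.4154·102.4313 + 0.5846·28.8438] = 57.0855
Node ud (S = 54.38): V_ud = e^(−0.04)·[0.4154·28.8438 + 0.5846·0.0000] = 11.5131
Node dd (S = 28.12): V_dd = e^(−0.04)·[0.4154·0.0000 + 0.5846·0.0000] = 0.0000
Node u (S = 72.5): V_u = e^(−0.04)·[0.4154·57.0855 + 0.5846·11.5131] = 29.2521
Node d (S = 37.5): V_d = e^(−0.04)·[0.4154·11.5131 + 0.5846·0.0000] = 4.5955
Node 0 (S = 50): V_0 = e^(−0.04)·[0.4154·29.2521 + 0.5846·4.5955] = 14.2571

14.26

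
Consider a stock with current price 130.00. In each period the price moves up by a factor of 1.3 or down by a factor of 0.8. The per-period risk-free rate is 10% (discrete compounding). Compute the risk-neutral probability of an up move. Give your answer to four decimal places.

p = 0.6000

Risk-neutral probability p = (1 + 0.1 − 0.8)/(1.3 − 0.8) = 0.3000/0.5000 = 0.6000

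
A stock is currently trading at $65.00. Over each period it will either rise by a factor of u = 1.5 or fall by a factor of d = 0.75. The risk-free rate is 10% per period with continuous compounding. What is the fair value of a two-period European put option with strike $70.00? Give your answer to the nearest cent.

Risk-neutral probability p = (e^0.1 − 0.75)/(1.5 − 0.75) = 0.3552/0.7500 = 0.4736
Terminal stock prices: S_uu = 146.2, S_ud = 73.12, S_dd = 36.56
Terminal payoffs (K − S): max(-76.25, 0) = 0, max(-3.125, 0) = 0, max(33.44, 0) = 33.44
Node u (S = 97.5): V_u = e^(−0.1)·[0.4736·0.0000 + 0.5264·0.0000] = 0.0000
Node d (S = 48.75): V_d = e^(−0.1)·[0.4736·0.0000 + 0.5264·33.4375] = 15.9277
Node 0 (S = 65): V_0 = e^(−0.1)·[0.4736·0.0000 + 0.5264·15.9277] = 7.5870

$7.59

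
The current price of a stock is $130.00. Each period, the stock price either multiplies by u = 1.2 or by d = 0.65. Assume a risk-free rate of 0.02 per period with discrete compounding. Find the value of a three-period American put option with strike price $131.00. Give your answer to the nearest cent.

$22.48

Risk-neutral probability p = (1 + 0.02 − 0.65)/(1.2 − 0.65) = 0.3700/0.5500 = 0.6727
Terminal stock prices: S_uuu = 224.6, S_uud = 121.7, S_udd = 65.91, S_ddd = 35.7
Terminal payoffs (K − S): max(-93.64, 0) = 0, max(9.32, 0) = 9.32, max(65.09, 0) = 65.09, max(95.3, 0) = 95.3
Node uu (S = 187.2): continuation = 1/1.02·[0.6727·0.0000 + 0.3273·9.3200] = 2.9904; exercise value = 0.0000 ≤ continuation, so V_uu = 2.9904
Node ud (S = 101.4): continuation = 1/1.02·[0.6727·9.3200 + 0.3273·65.0900] = 27.0314; exercise value = 29.6000 > continuation, so V_ud = 29.6000 (exercise)
Node dd (S = 54.93): continuation = 1/1.02·[0.6727·65.0900 + 0.3273·95.2987] = 73.5064; exercise value = 76.0750 > continuation, so V_dd = 76.0750 (exercise)
Node u (S = 156): continuation = 1/1.02·[0.6727·2.9904 + 0.3273·29.6000] = 11.4696; exercise value = 0.0000 ≤ continuation, so V_u = 11.4696
Node d (S = 84.5): continuation = 1/1.02·[0.6727·29.6000 + 0.3273·76.0750] = 43.9314; exercise value = 46.5000 > continuation, so V_d = 46.5000 (exercise)
Node 0 (S = 130): continuation = 1/1.02·[0.6727·11.4696 + 0.3273·46.5000] = 22.4844; exercise value = 1.0000 ≤ continuation, so V_0 = 22.4844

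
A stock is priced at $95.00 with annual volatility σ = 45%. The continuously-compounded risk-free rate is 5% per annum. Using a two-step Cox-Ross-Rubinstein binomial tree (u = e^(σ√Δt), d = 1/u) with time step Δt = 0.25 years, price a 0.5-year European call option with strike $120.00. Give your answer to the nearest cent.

$6.29

CRR parameters: u = e^(σ√Δt) = e^(0.45·√0.25) = 1.2523, d = 1/u = 0.7985
Per-period rate: rΔt = 0.05·0.25 = 0.0125, so R = e^0.0125 = 1.0126
Risk-neutral probability p = (e^0.0125 − 0.7985)/(1.2523 − 0.7985) = 0.2141/0.4538 = 0.4717
Terminal stock prices: S_uu = 149, S_ud = 95, S_dd = 60.57
Terminal payoffs (S − K): max(28.99, 0) = 28.99, max(-25, 0) = 0, max(-59.43, 0) = 0
Node u (S = 119): V_u = e^(−0.0125)·[0.4717·28.9897 + 0.5283·0.0000] = 13.5047
Node d (S = 75.86): V_d = e^(−0.0125)·[0.4717·0.0000 + 0.5283·0.0000] = 0.0000
Node 0 (S = 95): V_0 = e^(−0.0125)·[0.4717·13.5047 + 0.5283·0.0000] = 6.2911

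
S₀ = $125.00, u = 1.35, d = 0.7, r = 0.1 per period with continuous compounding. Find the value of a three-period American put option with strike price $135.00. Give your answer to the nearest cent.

$19.62

Risk-neutral probability p = (e^0.1 − 0.7)/(1.35 − 0.7) = 0.4052/0.6500 = 0.6233
Terminal stock prices: S_uuu = 307.5, S_uud = 159.5, S_udd = 82.69, S_ddd = 42.87
Terminal payoffs (K − S): max(-172.5, 0) = 0, max(-24.47, 0) = 0, max(52.31, 0) = 52.31, max(92.12, 0) = 92.12
Node uu (S = 227.8): continuation = e^(−0.1)·[0.6233·0.0000 + 0.3767·0.0000] = 0.0000; exercise value = 0.0000 ≤ continuation, so V_uu = 0.0000
Node ud (S = 118.1): continuation = e^(−0.1)·[0.6233·0.0000 + 0.3767·52.3125] = 17.8289; exercise value = 16.8750 ≤ continuation, so V_ud = 17.8289
Node dd (S = 61.25): continuation = e^(−0.1)·[0.6233·52.3125 + 0.3767·92.1250] = 60.9031; exercise value = 73.7500 > continuation, so V_dd = 73.7500 (exercise)
Node u (S = 168.8): continuation = e^(−0.1)·[0.6233·0.0000 + 0.3767·17.8289] = 6.0764; exercise value = 0.0000 ≤ continuation, so V_u = 6.0764
Node d (S = 87.5): continuation = e^(−0.1)·[0.6233·17.8289 + 0.3767·73.7500] = 35.1911; exercise value = 47.5000 > continuation, so V_d = 47.5000 (exercise)
Node 0 (S = 125): continuation = e^(−0.1)·[0.6233·6.0764 + 0.3767·47.5000] = 19.6160; exercise value = 10.0000 ≤ continuation, so V_0 = 19.6160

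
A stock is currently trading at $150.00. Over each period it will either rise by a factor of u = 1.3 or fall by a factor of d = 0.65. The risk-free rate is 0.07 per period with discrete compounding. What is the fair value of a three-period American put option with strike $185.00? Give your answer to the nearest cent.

Risk-neutral probability p = (1 + 0.07 − 0.65)/(1.3 − 0.65) = 0.4200/0.6500 = 0.6462
Terminal stock prices: S_uuu = 329.6, S_uud = 164.8, S_udd = 82.39, S_ddd = 41.19
Terminal payoffs (K − S): max(-144.6, 0) = 0, max(20.22, 0) = 20.22, max(102.6, 0) = 102.6, max(143.8, 0) = 143.8
Node uu (S = 253.5): continuation = 1/1.07·[0.6462·0.0000 + 0.3538·20.2250] = 6.6884; exercise value = 0.0000 ≤ continuation, so V_uu = 6.6884
Node ud (S = 126.8): continuation = 1/1.07·[0.6462·20.2250 + 0.3538·102.6125] = 46.1472; exercise value = 58.2500 > continuation, so V_ud = 58.2500 (exercise)
Node dd (S = 63.38): continuation = 1/1.07·[0.6462·102.6125 + 0.3538·143.8063] = 109.5222; exercise value = 121.6250 > continuation, so V_dd = 121.6250 (exercise)
Node u (S = 195): continuation = 1/1.07·[0.6462·6.6884 + 0.3538·58.2500] = 23.3021; exercise value = 0.0000 ≤ continuation, so V_u = 23.3021
Node d (S = 97.5): continuation = 1/1.07·[0.6462·58.2500 + 0.3538·121.6250] = 75.3972; exercise value = 87.5000 > continuation, so V_d = 87.5000 (exercise)
Node 0 (S = 150): continuation = 1/1.07·[0.6462·23.3021 + 0.3538·87.5000] = 43.0077; exercise value = 35.0000 ≤ continuation, so V_0 = 43.0077

$43.01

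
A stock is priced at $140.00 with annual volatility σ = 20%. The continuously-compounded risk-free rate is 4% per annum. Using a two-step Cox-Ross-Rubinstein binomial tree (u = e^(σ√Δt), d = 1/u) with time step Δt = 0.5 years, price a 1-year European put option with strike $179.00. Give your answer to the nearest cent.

CRR parameters: u = e^(σ√Δt) = e^(0.2·√0.5) = 1.1519, d = 1/u = 0.8681
Per-period rate: rΔt = 0.04·0.5 = 0.02, so R = e^0.02 = 1.0202
Risk-neutral probability p = (e^0.02 − 0.8681)/(1.1519 − 0.8681) = 0.1521/0.2838 = 0.5359
Terminal stock prices: S_uu = 185.8, S_ud = 140, S_dd = 105.5
Terminal payoffs (K − S): max(-6.766, 0) = 0, max(39, 0) = 39, max(73.49, 0) = 73.49
Node u (S = 161.3): V_u = e^(−0.02)·[0.5359·0.0000 + 0.4641·39.0000] = 17.7419
Node d (S = 121.5): V_d = e^(−0.02)·[0.5359·39.0000 + 0.4641·73.4906] = 53.9183
Node 0 (S = 140): V_0 = e^(−0.02)·[0.5359·17.7419 + 0.4641·53.9183] = 33.8480

$33.85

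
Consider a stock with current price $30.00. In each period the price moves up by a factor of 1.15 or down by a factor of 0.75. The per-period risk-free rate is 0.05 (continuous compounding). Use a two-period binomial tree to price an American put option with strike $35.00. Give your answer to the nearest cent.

$5.00

Risk-neutral probability p = (e^0.05 − 0.75)/(1.15 − 0.75) = 0.3013/0.4000 = 0.7532
Terminal stock prices: S_uu = 39.67, S_ud = 25.88, S_dd = 16.88
Terminal payoffs (K − S): max(-4.675, 0) = 0, max(9.125, 0) = 9.125, max(18.12, 0) = 18.12
Node u (S = 34.5): continuation = e^(−0.05)·[0.7532·0.0000 + 0.2468·9.1250] = 2.1424; exercise value = 0.5000 ≤ continuation, so V_u = 2.1424
Node d (S = 22.5): continuation = e^(−0.05)·[0.7532·9.1250 + 0.2468·18.1250] = 10.7930; exercise value = 12.5000 > continuation, so V_d = 12.5000 (exercise)
Node 0 (S = 30): continuation = e^(−0.05)·[0.7532·2.1424 + 0.2468·12.5000] = 4.4697; exercise value = 5.0000 > continuation, so V_0 = 5.0000 (exercise)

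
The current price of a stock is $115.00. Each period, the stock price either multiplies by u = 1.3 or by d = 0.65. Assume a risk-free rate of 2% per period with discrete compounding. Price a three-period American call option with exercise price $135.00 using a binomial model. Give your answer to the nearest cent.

$20.45

Risk-neutral probability p = (1 + 0.02 − 0.65)/(1.3 − 0.65) = 0.3700/0.6500 = 0.5692
Terminal stock prices: S_uuu = 252.7, S_uud = 126.3, S_udd = 63.16, S_ddd = 31.58
Terminal payoffs (S − K): max(117.7, 0) = 117.7, max(-8.672, 0) = 0, max(-71.84, 0) = 0, max(-103.4, 0) = 0
Node uu (S = 194.4): continuation = 1/1.02·[0.5692·117.6550 + 0.4308·0.0000] = 65.6597; exercise value = 59.3500 ≤ continuation, so V_uu = 65.6597
Node ud (S = 97.17): continuation = 1/1.02·[0.5692·0.0000 + 0.4308·0.0000] = 0.0000; exercise value = 0.0000 ≤ continuation, so V_ud = 0.0000
Node dd (S = 48.59): continuation = 1/1.02·[0.5692·0.0000 + 0.4308·0.0000] = 0.0000; exercise value = 0.0000 ≤ continuation, so V_dd = 0.0000
Node u (S = 149.5): continuation = 1/1.02·[0.5692·65.6597 + 0.4308·0.0000] = 36.6426; exercise value = 14.5000 ≤ continuation, so V_u = 36.6426
Node d (S = 74.75): continuation = 1/1.02·[0.5692·0.0000 + 0.4308·0.0000] = 0.0000; exercise value = 0.0000 ≤ continuation, so V_d = 0.0000
Node 0 (S = 115): continuation = 1/1.02·[0.5692·36.6426 + 0.4308·0.0000] = 20.4491; exercise value = 0.0000 ≤ continuation, so V_0 = 20.4491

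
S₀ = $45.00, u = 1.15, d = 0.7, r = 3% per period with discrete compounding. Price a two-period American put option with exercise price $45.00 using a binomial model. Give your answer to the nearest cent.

$5.11

Risk-neutral probability p = (1 + 0.03 − 0.7)/(1.15 − 0.7) = 0.3300/0.4500 = 0.7333
Terminal stock prices: S_uu = 59.51, S_ud = 36.22, S_dd = 22.05
Terminal payoffs (K − S): max(-14.51, 0) = 0, max(8.775, 0) = 8.775, max(22.95, 0) = 22.95
Node u (S = 51.75): continuation = 1/1.03·[0.7333·0.0000 + 0.2667·8.7750] = 2.2718; exercise value = 0.0000 ≤ continuation, so V_u = 2.2718
Node d (S = 31.5): continuation = 1/1.03·[0.7333·8.7750 + 0.2667·22.9500] = 12.1893; exercise value = 13.5000 > continuation, so V_d = 13.5000 (exercise)
Node 0 (S = 45): continuation = 1/1.03·[0.7333·2.2718 + 0.2667·13.5000] = 5.1126; exercise value = 0.0000 ≤ continuation, so V_0 = 5.1126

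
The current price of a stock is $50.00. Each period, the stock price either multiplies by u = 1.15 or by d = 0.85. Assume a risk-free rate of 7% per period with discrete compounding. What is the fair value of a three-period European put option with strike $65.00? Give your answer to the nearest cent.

Risk-neutral probability p = (1 + 0.07 − 0.85)/(1.15 − 0.85) = 0.2200/0.3000 = 0.7333
Terminal stock prices: S_uuu = 76.04, S_uud = 56.21, S_udd = 41.54, S_ddd = 30.71
Terminal payoffs (K − S): max(-11.04, 0) = 0, max(8.794, 0) = 8.794, max(23.46, 0) = 23.46, max(34.29, 0) = 34.29
Node uu (S = 66.12): V_uu = 1/1.07·[0.7333·0.0000 + 0.2667·8.7938] = 2.1916
Node ud (S = 48.87): V_ud = 1/1.07·[0.7333·8.7938 + 0.2667·23.4563] = 11.8727
Node dd (S = 36.12): V_dd = 1/1.07·[0.7333·23.4563 + 0.2667·34.2938] = 24.6227
Node u (S = 57.5): V_u = 1/1.07·[0.7333·2.1916 + 0.2667·11.8727] = 4.4609
Node d (S = 42.5): V_d = 1/1.07·[0.7333·11.8727 + 0.2667·24.6227] = 14.2735
Node 0 (S = 50): V_0 = 1/1.07·[0.7333·4.4609 + 0.2667·14.2735] = 6.6146

$6.61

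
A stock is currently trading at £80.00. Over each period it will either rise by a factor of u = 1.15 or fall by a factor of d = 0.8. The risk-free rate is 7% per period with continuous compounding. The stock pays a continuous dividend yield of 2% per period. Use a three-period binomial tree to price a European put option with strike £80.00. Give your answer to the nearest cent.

Per-period risk-free factor R = e^0.07 = 1.0725; dividend-adjusted growth = e^(0.07−0.02) = 1.0513.
Risk-neutral probability p = (1.0513 − 0.8)/(1.15 − 0.8) = 0.2513/0.3500 = 0.7179
Terminal stock prices: S_uuu = 121.7, S_uud = 84.64, S_udd = 58.88, S_ddd = 40.96
Terminal payoffs (K − S): max(-41.67, 0) = 0, max(-4.64, 0) = 0, max(21.12, 0) = 21.12, max(39.04, 0) = 39.04
Node uu (S = 105.8): V_uu = e^(−0.07)·[0.7179·0.0000 + 0.2821·0.0000] = 0.0000
Node ud (S = 73.6): V_ud = e^(−0.07)·[0.7179·0.0000 + 0.2821·21.1200] = 5.5548
Node dd (S = 51.2): V_dd = e^(−0.07)·[0.7179·21.1200 + 0.2821·39.0400] = 24.4053
Node u (S = 92): V_u = e^(−0.07)·[0.7179·0.0000 + 0.2821·5.5548] = 1.4610
Node d (S = 64): V_d = e^(−0.07)·[0.7179·5.5548 + 0.2821·24.4053] = 10.1372
Node 0 (S = 80): V_0 = e^(−0.07)·[0.7179·1.4610 + 0.2821·10.1372] = 3.6442

£3.64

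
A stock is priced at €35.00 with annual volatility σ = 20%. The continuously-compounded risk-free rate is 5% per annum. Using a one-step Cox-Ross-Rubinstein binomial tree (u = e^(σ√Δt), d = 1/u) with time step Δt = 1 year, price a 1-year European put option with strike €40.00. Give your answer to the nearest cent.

€4.56

CRR parameters: u = e^(σ√Δt) = e^(0.2·√1) = 1.2214, d = 1/u = 0.8187
Per-period rate: rΔt = 0.05·1 = 0.05, so R = e^0.05 = 1.0513
Risk-neutral probability p = (e^0.05 − 0.8187)/(1.2214 − 0.8187) = 0.2325/0.4027 = 0.5775
Terminal stock prices: S_u = 42.75, S_d = 28.66
Terminal payoffs (K − S): max(-2.749, 0) = 0, max(11.34, 0) = 11.34
Node 0 (S = 35): V_0 = e^(−0.05)·[0.5775·0.0000 + 0.4225·11.3444] = 4.5593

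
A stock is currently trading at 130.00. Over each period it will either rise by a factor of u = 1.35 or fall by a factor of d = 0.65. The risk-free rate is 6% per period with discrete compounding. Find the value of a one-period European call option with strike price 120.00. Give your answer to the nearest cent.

30.67

Risk-neutral probability p = (1 + 0.06 − 0.65)/(1.35 − 0.65) = 0.4100/0.7000 = 0.5857
Terminal stock prices: S_u = 175.5, S_d = 84.5
Terminal payoffs (S − K): max(55.5, 0) = 55.5, max(-35.5, 0) = 0
Node 0 (S = 130): V_0 = 1/1.06·[0.5857·55.5000 + 0.4143·0.0000] = 30.6671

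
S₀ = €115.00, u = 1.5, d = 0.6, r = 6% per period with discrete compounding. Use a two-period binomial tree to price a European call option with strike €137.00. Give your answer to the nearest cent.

Risk-neutral probability p = (1 + 0.06 − 0.6)/(1.5 − 0.6) = 0.4600/0.9000 = 0.5111
Terminal stock prices: S_uu = 258.8, S_ud = 103.5, S_dd = 41.4
Terminal payoffs (S − K): max(121.8, 0) = 121.8, max(-33.5, 0) = 0, max(-95.6, 0) = 0
Node u (S = 172.5): V_u = 1/1.06·[0.5111·121.7500 + 0.4889·0.0000] = 58.7055
Node d (S = 69): V_d = 1/1.06·[0.5111·0.0000 + 0.4889·0.0000] = 0.0000
Node 0 (S = 115): V_0 = 1/1.06·[0.5111·58.7055 + 0.4889·0.0000] = 28.3066

€28.31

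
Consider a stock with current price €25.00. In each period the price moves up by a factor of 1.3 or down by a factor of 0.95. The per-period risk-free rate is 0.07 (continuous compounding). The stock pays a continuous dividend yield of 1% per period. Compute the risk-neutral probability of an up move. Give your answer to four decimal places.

Per-period risk-free factor R = e^0.07 = 1.0725; dividend-adjusted growth = e^(0.07−0.01) = 1.0618.
Risk-neutral probability p = (1.0618 − 0.95)/(1.3 − 0.95) = 0.1118/0.3500 = 0.3195

p = 0.3195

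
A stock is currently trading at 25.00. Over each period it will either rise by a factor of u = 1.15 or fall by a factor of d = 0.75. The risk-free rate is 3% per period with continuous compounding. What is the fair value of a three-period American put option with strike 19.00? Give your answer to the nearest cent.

Risk-neutral probability p = (e^0.03 − 0.75)/(1.15 − 0.75) = 0.2805/0.4000 = 0.7011
Terminal stock prices: S_uuu = 38.02, S_uud = 24.8, S_udd = 16.17, S_ddd = 10.55
Terminal payoffs (K − S): max(-19.02, 0) = 0, max(-5.797, 0) = 0, max(2.828, 0) = 2.828, max(8.453, 0) = 8.453
Node uu (S = 33.06): continuation = e^(−0.03)·[0.7011·0.0000 + 0.2989·0.0000] = 0.0000; exercise value = 0.0000 ≤ continuation, so V_uu = 0.0000
Node ud (S = 21.56): continuation = e^(−0.03)·[0.7011·0.0000 + 0.2989·2.8281] = 0.8202; exercise value = 0.0000 ≤ continuation, so V_ud = 0.8202
Node dd (S = 14.06): continuation = e^(−0.03)·[0.7011·2.8281 + 0.2989·8.4531] = 4.3760; exercise value = 4.9375 > continuation, so V_dd = 4.9375 (exercise)
Node u (S = 28.75): continuation = e^(−0.03)·[0.7011·0.0000 + 0.2989·0.8202] = 0.2379; exercise value = 0.0000 ≤ continuation, so V_u = 0.2379
Node d (S = 18.75): continuation = e^(−0.03)·[0.7011·0.8202 + 0.2989·4.9375] = 1.9901; exercise value = 0.2500 ≤ continuation, so V_d = 1.9901
Node 0 (S = 25): continuation = e^(−0.03)·[0.7011·0.2379 + 0.2989·1.9901] = 0.7391; exercise value = 0.0000 ≤ continuation, so V_0 = 0.7391

0.74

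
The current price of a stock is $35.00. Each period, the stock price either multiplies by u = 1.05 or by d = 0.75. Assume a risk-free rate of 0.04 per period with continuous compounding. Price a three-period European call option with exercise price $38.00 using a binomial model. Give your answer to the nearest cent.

Risk-neutral probability p = (e^0.04 − 0.75)/(1.05 − 0.75) = 0.2908/0.3000 = 0.9694
Terminal stock prices: S_uuu = 40.52, S_uud = 28.94, S_udd = 20.67, S_ddd = 14.77
Terminal payoffs (S − K): max(2.517, 0) = 2.517, max(-9.059, 0) = 0, max(-17.33, 0) = 0, max(-23.23, 0) = 0
Node uu (S = 38.59): V_uu = e^(−0.04)·[0.9694·2.5169 + 0.0306·0.0000] = 2.3441
Node ud (S = 27.56): V_ud = e^(−0.04)·[0.9694·0.0000 + 0.0306·0.0000] = 0.0000
Node dd (S = 19.69): V_dd = e^(−0.04)·[0.9694·0.0000 + 0.0306·0.0000] = 0.0000
Node u (S = 36.75): V_u = e^(−0.04)·[0.9694·2.3441 + 0.0306·0.0000] = 2.1832
Node d (S = 26.25): V_d = e^(−0.04)·[0.9694·0.0000 + 0.0306·0.0000] = 0.0000
Node 0 (S = 35): V_0 = e^(−0.04)·[0.9694·2.1832 + 0.0306·0.0000] = 2.0334

$2.03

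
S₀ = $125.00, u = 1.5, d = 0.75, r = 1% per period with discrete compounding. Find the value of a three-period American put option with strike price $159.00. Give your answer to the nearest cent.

Risk-neutral probability p = (1 + 0.01 − 0.75)/(1.5 − 0.75) = 0.2600/0.7500 = 0.3467
Terminal stock prices: S_uuu = 421.9, S_uud = 210.9, S_udd = 105.5, S_ddd = 52.73
Terminal payoffs (K − S): max(-262.9, 0) = 0, max(-51.94, 0) = 0, max(53.53, 0) = 53.53, max(106.3, 0) = 106.3
Node uu (S = 281.2): continuation = 1/1.01·[0.3467·0.0000 + 0.6533·0.0000] = 0.0000; exercise value = 0.0000 ≤ continuation, so V_uu = 0.0000
Node ud (S = 140.6): continuation = 1/1.01·[0.3467·0.0000 + 0.6533·53.5312] = 34.6275; exercise value = 18.3750 ≤ continuation, so V_ud = 34.6275
Node dd (S = 70.31): continuation = 1/1.01·[0.3467·53.5312 + 0.6533·106.2656] = 87.1132; exercise value = 88.6875 > continuation, so V_dd = 88.6875 (exercise)
Node u (S = 187.5): continuation = 1/1.01·[0.3467·0.0000 + 0.6533·34.6275] = 22.3993; exercise value = 0.0000 ≤ continuation, so V_u = 22.3993
Node d (S = 93.75): continuation = 1/1.01·[0.3467·34.6275 + 0.6533·88.6875] = 69.2541; exercise value = 65.2500 ≤ continuation, so V_d = 69.2541
Node 0 (S = 125): continuation = 1/1.01·[0.3467·22.3993 + 0.6533·69.2541] = 52.4863; exercise value = 34.0000 ≤ continuation, so V_0 = 52.4863

$52.49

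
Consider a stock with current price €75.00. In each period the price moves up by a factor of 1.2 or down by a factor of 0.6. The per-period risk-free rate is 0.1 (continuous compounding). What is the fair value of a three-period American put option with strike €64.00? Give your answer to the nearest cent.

€3.81

Risk-neutral probability p = (e^0.1 − 0.6)/(1.2 − 0.6) = 0.5052/0.6000 = 0.8420
Terminal stock prices: S_uuu = 129.6, S_uud = 64.8, S_udd = 32.4, S_ddd = 16.2
Terminal payoffs (K − S): max(-65.6, 0) = 0, max(-0.8, 0) = 0, max(31.6, 0) = 31.6, max(47.8, 0) = 47.8
Node uu (S = 108): continuation = e^(−0.1)·[0.8420·0.0000 + 0.1580·0.0000] = 0.0000; exercise value = 0.0000 ≤ continuation, so V_uu = 0.0000
Node ud (S = 54): continuation = e^(−0.1)·[0.8420·0.0000 + 0.1580·31.6000] = 4.5191; exercise value = 10.0000 > continuation, so V_ud = 10.0000 (exercise)
Node dd (S = 27): continuation = e^(−0.1)·[0.8420·31.6000 + 0.1580·47.8000] = 30.9096; exercise value = 37.0000 > continuation, so V_dd = 37.0000 (exercise)
Node u (S = 90): continuation = e^(−0.1)·[0.8420·0.0000 + 0.1580·10.0000] = 1.4301; exercise value = 0.0000 ≤ continuation, so V_u = 1.4301
Node d (S = 45): continuation = e^(−0.1)·[0.8420·10.0000 + 0.1580·37.0000] = 12.9096; exercise value = 19.0000 > continuation, so V_d = 19.0000 (exercise)
Node 0 (S = 75): continuation = e^(−0.1)·[0.8420·1.4301 + 0.1580·19.0000] = 3.8066; exercise value = 0.0000 ≤ continuation, so V_0 = 3.8066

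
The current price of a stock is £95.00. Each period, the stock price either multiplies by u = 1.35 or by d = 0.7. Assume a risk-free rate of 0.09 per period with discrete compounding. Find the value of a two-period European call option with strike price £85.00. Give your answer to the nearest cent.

£28.64

Risk-neutral probability p = (1 + 0.09 − 0.7)/(1.35 − 0.7) = 0.3900/0.6500 = 0.6000
Terminal stock prices: S_uu = 173.1, S_ud = 89.77, S_dd = 46.55
Terminal payoffs (S − K): max(88.14, 0) = 88.14, max(4.775, 0) = 4.775, max(-38.45, 0) = 0
Node u (S = 128.2): V_u = 1/1.09·[0.6000·88.1375 + 0.4000·4.7750] = 50.2683
Node d (S = 66.5): V_d = 1/1.09·[0.6000·4.7750 + 0.4000·0.0000] = 2.6284
Node 0 (S = 95): V_0 = 1/1.09·[0.6000·50.2683 + 0.4000·2.6284] = 28.6352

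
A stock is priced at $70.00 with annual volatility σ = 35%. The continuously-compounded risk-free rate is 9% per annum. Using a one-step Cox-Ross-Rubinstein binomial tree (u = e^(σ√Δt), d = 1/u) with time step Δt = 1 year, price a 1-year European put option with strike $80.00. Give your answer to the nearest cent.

CRR parameters: u = e^(σ√Δt) = e^(0.35·√1) = 1.4191, d = 1/u = 0.7047
Per-period rate: rΔt = 0.09·1 = 0.09, so R = e^0.09 = 1.0942
Risk-neutral probability p = (e^0.09 − 0.7047)/(1.4191 − 0.7047) = 0.3895/0.7144 = 0.5452
Terminal stock prices: S_u = 99.33, S_d = 49.33
Terminal payoffs (K − S): max(-19.33, 0) = 0, max(30.67, 0) = 30.67
Node 0 (S = 70): V_0 = e^(−0.09)·[0.5452·0.0000 + 0.4548·30.6718] = 12.7487

$12.75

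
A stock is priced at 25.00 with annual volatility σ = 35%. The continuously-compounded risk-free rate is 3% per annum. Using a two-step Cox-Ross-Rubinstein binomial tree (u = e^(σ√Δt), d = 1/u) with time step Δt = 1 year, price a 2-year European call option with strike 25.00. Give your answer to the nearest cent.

4.96

CRR parameters: u = e^(σ√Δt) = e^(0.35·√1) = 1.4191, d = 1/u = 0.7047
Per-period rate: rΔt = 0.03·1 = 0.03, so R = e^0.03 = 1.0305
Risk-neutral probability p = (e^0.03 − 0.7047)/(1.4191 − 0.7047) = 0.3258/0.7144 = 0.4560
Terminal stock prices: S_uu = 50.34, S_ud = 25, S_dd = 12.41
Terminal payoffs (S − K): max(25.34, 0) = 25.34, max(0, 0) = 0, max(-12.59, 0) = 0
Node u (S = 35.48): V_u = e^(−0.03)·[0.4560·25.3438 + 0.5440·0.0000] = 11.2156
Node d (S = 17.62): V_d = e^(−0.03)·[0.4560·0.0000 + 0.5440·0.0000] = 0.0000
Node 0 (S = 25): V_0 = e^(−0.03)·[0.4560·11.2156 + 0.5440·0.0000] = 4.9633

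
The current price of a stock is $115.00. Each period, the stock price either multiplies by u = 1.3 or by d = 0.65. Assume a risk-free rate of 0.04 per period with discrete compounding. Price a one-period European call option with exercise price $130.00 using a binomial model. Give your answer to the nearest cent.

$11.25

Risk-neutral probability p = (1 + 0.04 − 0.65)/(1.3 − 0.65) = 0.3900/0.6500 = 0.6000
Terminal stock prices: S_u = 149.5, S_d = 74.75
Terminal payoffs (S − K): max(19.5, 0) = 19.5, max(-55.25, 0) = 0
Node 0 (S = 115): V_0 = 1/1.04·[0.6000·19.5000 + 0.4000·0.0000] = 11.2500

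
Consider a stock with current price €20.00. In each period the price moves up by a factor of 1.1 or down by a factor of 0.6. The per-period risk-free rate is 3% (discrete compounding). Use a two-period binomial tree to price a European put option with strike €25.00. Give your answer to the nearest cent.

€3.56

Risk-neutral probability p = (1 + 0.03 − 0.6)/(1.1 − 0.6) = 0.4300/0.5000 = 0.8600
Terminal stock prices: S_uu = 24.2, S_ud = 13.2, S_dd = 7.2
Terminal payoffs (K − S): max(0.8, 0) = 0.8, max(11.8, 0) = 11.8, max(17.8, 0) = 17.8
Node u (S = 22): V_u = 1/1.03·[0.8600·0.8000 + 0.1400·11.8000] = 2.2718
Node d (S = 12): V_d = 1/1.03·[0.8600·11.8000 + 0.1400·17.8000] = 12.2718
Node 0 (S = 20): V_0 = 1/1.03·[0.8600·2.2718 + 0.1400·12.2718] = 3.5649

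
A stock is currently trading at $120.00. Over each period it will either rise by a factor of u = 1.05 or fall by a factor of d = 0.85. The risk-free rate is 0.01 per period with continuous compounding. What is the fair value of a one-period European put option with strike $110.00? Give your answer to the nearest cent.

Risk-neutral probability p = (e^0.01 − 0.85)/(1.05 − 0.85) = 0.1601/0.2000 = 0.8003
Terminal stock prices: S_u = 126, S_d = 102
Terminal payoffs (K − S): max(-16, 0) = 0, max(8, 0) = 8
Node 0 (S = 120): V_0 = e^(−0.01)·[0.8003·0.0000 + 0.1997·8.0000] = 1.5821

$1.58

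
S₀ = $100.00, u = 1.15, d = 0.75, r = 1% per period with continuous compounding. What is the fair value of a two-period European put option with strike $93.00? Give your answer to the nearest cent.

Risk-neutral probability p = (e^0.01 − 0.75)/(1.15 − 0.75) = 0.2601/0.4000 = 0.6501
Terminal stock prices: S_uu = 132.2, S_ud = 86.25, S_dd = 56.25
Terminal payoffs (K − S): max(-39.25, 0) = 0, max(6.75, 0) = 6.75, max(36.75, 0) = 36.75
Node u (S = 115): V_u = e^(−0.01)·[0.6501·0.0000 + 0.3499·6.7500] = 2.3382
Node d (S = 75): V_d = e^(−0.01)·[0.6501·6.7500 + 0.3499·36.7500] = 17.0746
Node 0 (S = 100): V_0 = e^(−0.01)·[0.6501·2.3382 + 0.3499·17.0746] = 7.4195

$7.42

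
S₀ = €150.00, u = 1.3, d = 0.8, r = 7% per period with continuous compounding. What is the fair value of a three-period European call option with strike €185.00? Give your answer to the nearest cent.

Risk-neutral probability p = (e^0.07 − 0.8)/(1.3 − 0.8) = 0.2725/0.5000 = 0.5450
Terminal stock prices: S_uuu = 329.6, S_uud = 202.8, S_udd = 124.8, S_ddd = 76.8
Terminal payoffs (S − K): max(144.6, 0) = 144.6, max(17.8, 0) = 17.8, max(-60.2, 0) = 0, max(-108.2, 0) = 0
Node uu (S = 253.5): V_uu = e^(−0.07)·[0.5450·144.5500 + 0.4550·17.8000] = 81.0071
Node ud (S = 156): V_ud = e^(−0.07)·[0.5450·17.8000 + 0.4550·0.0000] = 9.0454
Node dd (S = 96): V_dd = e^(−0.07)·[0.5450·0.0000 + 0.4550·0.0000] = 0.0000
Node u (S = 195): V_u = e^(−0.07)·[0.5450·81.0071 + 0.4550·9.0454] = 45.0027
Node d (S = 120): V_d = e^(−0.07)·[0.5450·9.0454 + 0.4550·0.0000] = 4.5966
Node 0 (S = 150): V_0 = e^(−0.07)·[0.5450·45.0027 + 0.4550·4.5966] = 24.8190

€24.82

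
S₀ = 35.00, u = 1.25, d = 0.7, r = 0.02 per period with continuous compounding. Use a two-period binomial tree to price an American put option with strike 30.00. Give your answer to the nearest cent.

Risk-neutral probability p = (e^0.02 − 0.7)/(1.25 − 0.7) = 0.3202/0.5500 = 0.5822
Terminal stock prices: S_uu = 54.69, S_ud = 30.62, S_dd = 17.15
Terminal payoffs (K − S): max(-24.69, 0) = 0, max(-0.625, 0) = 0, max(12.85, 0) = 12.85
Node u (S = 43.75): continuation = e^(−0.02)·[0.5822·0.0000 + 0.4178·0.0000] = 0.0000; exercise value = 0.0000 ≤ continuation, so V_u = 0.0000
Node d (S = 24.5): continuation = e^(−0.02)·[0.5822·0.0000 + 0.4178·12.8500] = 5.2626; exercise value = 5.5000 > continuation, so V_d = 5.5000 (exercise)
Node 0 (S = 35): continuation = e^(−0.02)·[0.5822·0.0000 + 0.4178·5.5000] = 2.2525; exercise value = 0.0000 ≤ continuation, so V_0 = 2.2525

2.25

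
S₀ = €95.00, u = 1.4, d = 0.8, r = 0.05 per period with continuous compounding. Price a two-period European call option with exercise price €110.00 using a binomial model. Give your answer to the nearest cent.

Risk-neutral probability p = (e^0.05 − 0.8)/(1.4 − 0.8) = 0.2513/0.6000 = 0.4188
Terminal stock prices: S_uu = 186.2, S_ud = 106.4, S_dd = 60.8
Terminal payoffs (S − K): max(76.2, 0) = 76.2, max(-3.6, 0) = 0, max(-49.2, 0) = 0
Node u (S = 133): V_u = e^(−0.05)·[0.4188·76.2000 + 0.5812·0.0000] = 30.3551
Node d (S = 76): V_d = e^(−0.05)·[0.4188·0.0000 + 0.5812·0.0000] = 0.0000
Node 0 (S = 95): V_0 = e^(−0.05)·[0.4188·30.3551 + 0.5812·0.0000] = 12.0923

€12.09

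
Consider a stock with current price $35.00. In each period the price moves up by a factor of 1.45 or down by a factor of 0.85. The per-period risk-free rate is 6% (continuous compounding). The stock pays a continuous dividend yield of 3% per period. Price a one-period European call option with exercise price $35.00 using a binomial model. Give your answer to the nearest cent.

$4.46

Per-period risk-free factor R = e^0.06 = 1.0618; dividend-adjusted growth = e^(0.06−0.03) = 1.0305.
Risk-neutral probability p = (1.0305 − 0.85)/(1.45 − 0.85) = 0.1805/0.6000 = 0.3008
Terminal stock prices: S_u = 50.75, S_d = 29.75
Terminal payoffs (S − K): max(15.75, 0) = 15.75, max(-5.25, 0) = 0
Node 0 (S = 35): V_0 = e^(−0.06)·[0.3008·15.7500 + 0.6992·0.0000] = 4.4611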